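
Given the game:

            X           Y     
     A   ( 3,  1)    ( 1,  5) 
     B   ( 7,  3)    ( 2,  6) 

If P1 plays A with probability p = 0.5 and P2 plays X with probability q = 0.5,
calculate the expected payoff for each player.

E[P1] = 3.25, E[P2] = 3.75

Work:
E[P1] = p·q·π₁(A,X) + p·(1-q)·π₁(A,Y) + (1-p)·q·π₁(B,X) + (1-p)·(1-q)·π₁(B,Y)
= 0.5·0.5·3 + 0.5·0.5·1 + 0.5·0.5·7 + 0.5·0.5·2
= 3.25

E[P2] = 3.75 (similar calculation)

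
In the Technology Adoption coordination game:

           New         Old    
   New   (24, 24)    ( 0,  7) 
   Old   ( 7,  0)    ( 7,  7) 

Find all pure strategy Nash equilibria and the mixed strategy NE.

Pure NE: (New, New) and (Old, Old); Mixed NE: p = 0.2917, q = 0.2917

Work:
Check pure NE:
(New, New): (24, 24) - no unilateral deviation beneficial
(Old, Old): (7, 7) - no unilateral deviation beneficial
Mixed NE: P1 plays New with p = 0.2917, P2 plays New with q = 0.2917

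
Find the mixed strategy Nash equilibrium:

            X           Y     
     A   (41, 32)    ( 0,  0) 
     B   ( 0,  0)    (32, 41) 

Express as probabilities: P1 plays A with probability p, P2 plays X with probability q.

p = 0.5616, q = 0.4384

Work:
Find probabilities that make opponent indifferent:
P2 chooses q to make P1 indifferent between A and B
P1 chooses p to make P2 indifferent between X and Y
Mixed NE: P1 plays (A: 0.5616, B: 0.4384), P2 plays (X: 0.4384, Y: 0.5616)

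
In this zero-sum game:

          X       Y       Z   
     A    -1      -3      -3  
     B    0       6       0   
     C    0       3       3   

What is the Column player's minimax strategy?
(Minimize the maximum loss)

Column should play X, value = 0

Work:
Column player minimizes Row's maximum payoff:
Column X: max payoff to Row = 0
Column Y: max payoff to Row = 6
Column Z: max payoff to Row = 3
Minimum is 0, achieved by column X.
Minimax strategy: X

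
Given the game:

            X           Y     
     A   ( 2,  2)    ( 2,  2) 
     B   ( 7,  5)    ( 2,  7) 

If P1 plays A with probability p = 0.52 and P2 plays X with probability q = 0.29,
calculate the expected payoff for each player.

E[P1] = 2.696, E[P2] = 4.1216

Work:
E[P1] = p·q·π₁(A,X) + p·(1-q)·π₁(A,Y) + (1-p)·q·π₁(B,X) + (1-p)·(1-q)·π₁(B,Y)
= 0.52·0.29·2 + 0.52·0.71·2 + 0.48·0.29·7 + 0.48·0.71·2
= 2.696

E[P2] = 4.1216 (similar calculation)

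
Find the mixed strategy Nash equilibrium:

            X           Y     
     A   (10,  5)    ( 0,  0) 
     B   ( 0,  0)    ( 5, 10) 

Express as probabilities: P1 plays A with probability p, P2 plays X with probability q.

p = 0.6667, q = 0.3333

Work:
Find probabilities that make opponent indifferent:
P2 chooses q to make P1 indifferent between A and B
P1 chooses p to make P2 indifferent between X and Y
Mixed NE: P1 plays (A: 0.6667, B: 0.3333), P2 plays (X: 0.3333, Y: 0.6667)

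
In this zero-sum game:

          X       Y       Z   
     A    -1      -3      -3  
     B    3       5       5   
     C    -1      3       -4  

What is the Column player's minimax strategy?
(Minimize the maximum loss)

Column should play X, value = 3

Work:
Column player minimizes Row's maximum payoff:
Column X: max payoff to Row = 3
Column Y: max payoff to Row = 5
Column Z: max payoff to Row = 5
Minimum is 3, achieved by column X.
Minimax strategy: X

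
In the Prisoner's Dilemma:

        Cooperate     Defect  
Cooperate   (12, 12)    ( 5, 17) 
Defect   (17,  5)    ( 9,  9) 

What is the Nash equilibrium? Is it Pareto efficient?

(Defect, Defect) is NE; not Pareto efficient

Work:
Defect dominates Cooperate for both players:
If P2 cooperates: Defect (17) > Cooperate (12)
If P2 defects: Defect (9) > Cooperate (5)
NE: (Defect, Defect) with payoff (9, 9)
But (Cooperate, Cooperate) = (12, 12) Pareto dominates (9, 9)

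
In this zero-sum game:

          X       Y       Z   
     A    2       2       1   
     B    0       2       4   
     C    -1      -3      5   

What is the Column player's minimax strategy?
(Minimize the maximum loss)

Column should play X or Y (all achieve the minimum), value = 2

Work:
Column player minimizes Row's maximum payoff:
Column X: max payoff to Row = 2
Column Y: max payoff to Row = 2
Column Z: max payoff to Row = 5
Minimum is 2, achieved by columns X, Y (tied).
Each of X or Y is a minimax strategy.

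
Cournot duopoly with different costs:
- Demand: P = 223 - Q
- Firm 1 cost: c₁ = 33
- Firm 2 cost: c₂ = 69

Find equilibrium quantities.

q₁* = 75.33, q₂* = 39.33

Work:
Reaction: q₁ = (223 - 33 - q₂)/2
Reaction: q₂ = (223 - 69 - q₁)/2
Solve simultaneously:
q₁* = (223 - 2×33 + 69)/3 = 75.33
q₂* = (223 - 2×69 + 33)/3 = 39.33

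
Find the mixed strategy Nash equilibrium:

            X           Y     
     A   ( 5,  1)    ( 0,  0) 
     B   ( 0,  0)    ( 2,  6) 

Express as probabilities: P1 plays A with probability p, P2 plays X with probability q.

p = 0.8571, q = 0.2857

Work:
Find probabilities that make opponent indifferent:
P2 chooses q to make P1 indifferent between A and B
P1 chooses p to make P2 indifferent between X and Y
Mixed NE: P1 plays (A: 0.8571, B: 0.1429), P2 plays (X: 0.2857, Y: 0.7143)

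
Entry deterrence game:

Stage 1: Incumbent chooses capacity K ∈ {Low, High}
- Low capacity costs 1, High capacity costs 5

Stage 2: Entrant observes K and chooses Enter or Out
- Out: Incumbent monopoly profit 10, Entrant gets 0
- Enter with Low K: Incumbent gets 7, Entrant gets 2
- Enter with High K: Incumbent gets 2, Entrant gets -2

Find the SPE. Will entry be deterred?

SPE: (Low, Enter|Low, Out|High); Entry not deterred. Incumbent net profit = 6, Entrant gets 2

Work:
After Low K: Entrant enters (2 > 0)
After High K: Entrant stays out (-2 < 0)
Incumbent: Low → 7−1=6, High → 10−5=5
Incumbent chooses Low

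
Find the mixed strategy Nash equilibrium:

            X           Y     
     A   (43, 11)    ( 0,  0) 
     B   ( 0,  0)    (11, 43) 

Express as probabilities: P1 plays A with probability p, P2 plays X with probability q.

p = 0.7963, q = 0.2037

Work:
Find probabilities that make opponent indifferent:
P2 chooses q to make P1 indifferent between A and B
P1 chooses p to make P2 indifferent between X and Y
Mixed NE: P1 plays (A: 0.7963, B: 0.2037), P2 plays (X: 0.2037, Y: 0.7963)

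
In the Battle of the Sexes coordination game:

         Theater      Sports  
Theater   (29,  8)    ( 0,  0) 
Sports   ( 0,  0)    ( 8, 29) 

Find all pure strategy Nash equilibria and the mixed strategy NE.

Pure NE: (Theater, Theater) and (Sports, Sports); Mixed NE: p = 0.7838, q = 0.2162

Work:
Check pure NE:
(Theater, Theater): (29, 8) - no unilateral deviation beneficial
(Sports, Sports): (8, 29) - no unilateral deviation beneficial
Mixed NE: P1 plays Theater with p = 0.7838, P2 plays Theater with q = 0.2162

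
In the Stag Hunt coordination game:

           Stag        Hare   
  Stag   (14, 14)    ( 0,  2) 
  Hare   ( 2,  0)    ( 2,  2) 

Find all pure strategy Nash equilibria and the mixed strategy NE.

Pure NE: (Stag, Stag) and (Hare, Hare); Mixed NE: p = 0.1429, q = 0.1429

Work:
Check pure NE:
(Stag, Stag): (14, 14) - no unilateral deviation beneficial
(Hare, Hare): (2, 2) - no unilateral deviation beneficial
Mixed NE: P1 plays Stag with p = 0.1429, P2 plays Stag with q = 0.1429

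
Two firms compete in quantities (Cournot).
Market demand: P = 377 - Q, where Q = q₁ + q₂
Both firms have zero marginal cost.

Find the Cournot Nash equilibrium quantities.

q₁* = q₂* = 125.67; P* = 125.67

Work:
Profit: π_i = P·q_i = (a - q_i - q_j)·q_i
FOC: ∂π_i/∂q_i = a - 2q_i - q_j = 0
Reaction function: q_i = (377 - q_j)/2
Symmetry: q* = 377/3 = 125.67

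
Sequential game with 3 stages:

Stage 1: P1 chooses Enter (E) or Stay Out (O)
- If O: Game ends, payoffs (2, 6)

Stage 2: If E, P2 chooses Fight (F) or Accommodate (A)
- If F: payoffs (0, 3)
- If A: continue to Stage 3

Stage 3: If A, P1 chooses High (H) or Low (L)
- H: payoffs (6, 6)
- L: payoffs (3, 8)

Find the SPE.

SPE: (E, A, H); Outcome (6, 6)

Work:
Stage 3: P1 chooses H (6 vs 3)
Stage 2: P2: F->3, A->6 (anticipating H). Choose A
Stage 1: P1: O->2, E->6 (anticipating A, H). Choose E
SPE path: E -> A -> H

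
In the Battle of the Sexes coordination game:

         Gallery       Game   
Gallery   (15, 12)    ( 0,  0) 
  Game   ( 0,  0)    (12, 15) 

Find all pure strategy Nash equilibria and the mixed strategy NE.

Pure NE: (Gallery, Gallery) and (Game, Game); Mixed NE: p = 0.5556, q = 0.4444

Work:
Check pure NE:
(Gallery, Gallery): (15, 12) - no unilateral deviation beneficial
(Game, Game): (12, 15) - no unilateral deviation beneficial
Mixed NE: P1 plays Gallery with p = 0.5556, P2 plays Gallery with q = 0.4444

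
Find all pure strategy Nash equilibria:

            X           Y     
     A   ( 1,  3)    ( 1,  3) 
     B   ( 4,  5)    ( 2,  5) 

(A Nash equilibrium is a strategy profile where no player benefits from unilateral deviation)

Nash equilibrium: (B, X), (B, Y)

Work:
Best responses:
  P1 vs X: payoffs [1, 4] → best response B (payoff 4)
  P1 vs Y: payoffs [1, 2] → best response B (payoff 2)
  P2 vs A: payoffs [3, 3] → best response X/Y (payoff 3)
  P2 vs B: payoffs [5, 5] → best response X/Y (payoff 5)
Mutual best responses: (B,X), (B,Y) → Nash equilibria.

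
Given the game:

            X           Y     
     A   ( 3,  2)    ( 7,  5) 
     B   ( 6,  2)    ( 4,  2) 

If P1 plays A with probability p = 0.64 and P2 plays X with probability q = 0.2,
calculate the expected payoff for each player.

E[P1] = 5.552, E[P2] = 3.536

Work:
E[P1] = p·q·π₁(A,X) + p·(1-q)·π₁(A,Y) + (1-p)·q·π₁(B,X) + (1-p)·(1-q)·π₁(B,Y)
= 0.64·0.2·3 + 0.64·0.8·7 + 0.36·0.2·6 + 0.36·0.8·4
= 5.552

E[P2] = 3.536 (similar calculation)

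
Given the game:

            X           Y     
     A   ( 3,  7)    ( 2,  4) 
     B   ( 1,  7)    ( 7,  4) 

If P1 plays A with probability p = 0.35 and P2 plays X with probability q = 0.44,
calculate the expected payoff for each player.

E[P1] = 3.688, E[P2] = 5.32

Work:
E[P1] = p·q·π₁(A,X) + p·(1-q)·π₁(A,Y) + (1-p)·q·π₁(B,X) + (1-p)·(1-q)·π₁(B,Y)
= 0.35·0.44·3 + 0.35·0.56·2 + 0.65·0.44·1 + 0.65·0.56·7
= 3.688

E[P2] = 5.32 (similar calculation)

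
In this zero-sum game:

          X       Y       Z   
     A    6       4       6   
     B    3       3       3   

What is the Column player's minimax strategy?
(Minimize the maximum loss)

Column should play Y, value = 4

Work:
Column player minimizes Row's maximum payoff:
Column X: max payoff to Row = 6
Column Y: max payoff to Row = 4
Column Z: max payoff to Row = 6
Minimum is 4, achieved by column Y.
Minimax strategy: Y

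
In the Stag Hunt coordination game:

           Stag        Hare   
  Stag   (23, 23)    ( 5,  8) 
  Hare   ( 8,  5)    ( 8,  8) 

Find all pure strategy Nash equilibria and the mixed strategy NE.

Pure NE: (Stag, Stag) and (Hare, Hare); Mixed NE: p = 0.1667, q = 0.1667

Work:
Check pure NE:
(Stag, Stag): (23, 23) - no unilateral deviation beneficial
(Hare, Hare): (8, 8) - no unilateral deviation beneficial
Mixed NE: P1 plays Stag with p = 0.1667, P2 plays Stag with q = 0.1667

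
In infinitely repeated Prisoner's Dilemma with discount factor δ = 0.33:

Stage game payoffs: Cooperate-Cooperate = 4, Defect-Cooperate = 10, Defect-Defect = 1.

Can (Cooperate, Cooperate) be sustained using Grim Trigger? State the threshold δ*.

δ* = 0.6667; since δ = 0.33 < 0.6667, cooperation cannot be sustained

Work:
For Grim Trigger:
Cooperate forever: 4/(1-δ)
Defect then punished: 10 + 1·δ/(1-δ)
Need: 4/(1-δ) ≥ 10 + 1·δ/(1-δ)
Solving: δ ≥ (T-R)/(T-P) = (10-4)/(10-1) = 0.6667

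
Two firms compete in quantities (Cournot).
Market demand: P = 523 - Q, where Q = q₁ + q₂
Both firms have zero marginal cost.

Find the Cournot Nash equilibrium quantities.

q₁* = q₂* = 174.33; P* = 174.33

Work:
Profit: π_i = P·q_i = (a - q_i - q_j)·q_i
FOC: ∂π_i/∂q_i = a - 2q_i - q_j = 0
Reaction function: q_i = (523 - q_j)/2
Symmetry: q* = 523/3 = 174.33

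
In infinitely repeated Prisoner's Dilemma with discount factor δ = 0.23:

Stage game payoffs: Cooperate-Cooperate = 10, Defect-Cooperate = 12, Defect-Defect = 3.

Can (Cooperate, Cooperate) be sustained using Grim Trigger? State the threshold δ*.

δ* = 0.2222; since δ = 0.23 ≥ 0.2222, cooperation can be sustained

Work:
For Grim Trigger:
Cooperate forever: 10/(1-δ)
Defect then punished: 12 + 3·δ/(1-δ)
Need: 10/(1-δ) ≥ 12 + 3·δ/(1-δ)
Solving: δ ≥ (T-R)/(T-P) = (12-10)/(12-3) = 0.2222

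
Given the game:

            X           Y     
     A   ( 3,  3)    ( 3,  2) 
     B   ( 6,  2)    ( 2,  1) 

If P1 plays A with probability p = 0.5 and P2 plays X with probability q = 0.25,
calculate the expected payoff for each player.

E[P1] = 3.0, E[P2] = 1.75

Work:
E[P1] = p·q·π₁(A,X) + p·(1-q)·π₁(A,Y) + (1-p)·q·π₁(B,X) + (1-p)·(1-q)·π₁(B,Y)
= 0.5·0.25·3 + 0.5·0.75·3 + 0.5·0.25·6 + 0.5·0.75·2
= 3.0

E[P2] = 1.75 (similar calculation)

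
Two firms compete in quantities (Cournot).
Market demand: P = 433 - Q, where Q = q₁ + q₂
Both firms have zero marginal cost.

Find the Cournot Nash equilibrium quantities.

q₁* = q₂* = 144.33; P* = 144.33

Work:
Profit: π_i = P·q_i = (a - q_i - q_j)·q_i
FOC: ∂π_i/∂q_i = a - 2q_i - q_j = 0
Reaction function: q_i = (433 - q_j)/2
Symmetry: q* = 433/3 = 144.33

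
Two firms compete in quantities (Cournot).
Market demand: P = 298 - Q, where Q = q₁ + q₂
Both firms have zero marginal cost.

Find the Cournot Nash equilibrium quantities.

q₁* = q₂* = 99.33; P* = 99.33

Work:
Profit: π_i = P·q_i = (a - q_i - q_j)·q_i
FOC: ∂π_i/∂q_i = a - 2q_i - q_j = 0
Reaction function: q_i = (298 - q_j)/2
Symmetry: q* = 298/3 = 99.33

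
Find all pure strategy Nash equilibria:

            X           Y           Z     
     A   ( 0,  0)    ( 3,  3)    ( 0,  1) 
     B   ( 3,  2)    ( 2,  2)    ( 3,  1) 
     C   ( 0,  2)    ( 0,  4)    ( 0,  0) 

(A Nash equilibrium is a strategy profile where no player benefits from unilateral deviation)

Nash equilibrium: (A, Y), (B, X)

Work:
Best responses:
  P1 vs X: payoffs [0, 3, 0] → best response B (payoff 3)
  P1 vs Y: payoffs [3, 2, 0] → best response A (payoff 3)
  P1 vs Z: payoffs [0, 3, 0] → best response B (payoff 3)
  P2 vs A: payoffs [0, 3, 1] → best response Y (payoff 3)
  P2 vs B: payoffs [2, 2, 1] → best response X/Y (payoff 2)
  P2 vs C: payoffs [2, 4, 0] → best response Y (payoff 4)
Mutual best responses: (A,Y), (B,X) → Nash equilibria.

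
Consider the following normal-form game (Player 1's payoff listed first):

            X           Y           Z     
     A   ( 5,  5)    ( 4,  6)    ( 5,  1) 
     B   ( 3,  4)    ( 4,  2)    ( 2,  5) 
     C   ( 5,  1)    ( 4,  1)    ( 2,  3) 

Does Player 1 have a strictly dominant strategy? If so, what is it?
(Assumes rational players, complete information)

No strictly dominant strategy exists for Player 1

Work:
A strategy strictly dominates another if it gives a strictly higher payoff against every opponent action. Compare each pair of P1's strategies column-by-column:
  A vs B: [5 vs 3, 4 vs 4, 5 vs 2] → A does not strictly dominate B (column Y: 4 ≤ 4)
  A vs C: [5 vs 5, 4 vs 4, 5 vs 2] → A does not strictly dominate C (column X: 5 ≤ 5)
  B vs A: [3 vs 5, 4 vs 4, 2 vs 5] → B does not strictly dominate A (column X: 3 ≤ 5)
  B vs C: [3 vs 5, 4 vs 4, 2 vs 2] → B does not strictly dominate C (column X: 3 ≤ 5)
  C vs A: [5 vs 5, 4 vs 4, 2 vs 5] → C does not strictly dominate A (column X: 5 ≤ 5)
  C vs B: [5 vs 3, 4 vs 4, 2 vs 2] → C does not strictly dominate B (column Y: 4 ≤ 4)
No single strategy strictly dominates all others → no strictly dominant strategy.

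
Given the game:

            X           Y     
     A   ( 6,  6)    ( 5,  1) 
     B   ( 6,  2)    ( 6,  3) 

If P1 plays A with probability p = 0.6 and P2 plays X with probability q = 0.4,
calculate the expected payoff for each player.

E[P1] = 5.64, E[P2] = 2.84

Work:
E[P1] = p·q·π₁(A,X) + p·(1-q)·π₁(A,Y) + (1-p)·q·π₁(B,X) + (1-p)·(1-q)·π₁(B,Y)
= 0.6·0.4·6 + 0.6·0.6·5 + 0.4·0.4·6 + 0.4·0.6·6
= 5.64

E[P2] = 2.84 (similar calculation)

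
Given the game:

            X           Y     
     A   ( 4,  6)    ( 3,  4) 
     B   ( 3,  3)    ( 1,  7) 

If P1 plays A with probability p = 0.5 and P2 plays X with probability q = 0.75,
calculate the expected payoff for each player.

E[P1] = 3.125, E[P2] = 4.75

Work:
E[P1] = p·q·π₁(A,X) + p·(1-q)·π₁(A,Y) + (1-p)·q·π₁(B,X) + (1-p)·(1-q)·π₁(B,Y)
= 0.5·0.75·4 + 0.5·0.25·3 + 0.5·0.75·3 + 0.5·0.25·1
= 3.125

E[P2] = 4.75 (similar calculation)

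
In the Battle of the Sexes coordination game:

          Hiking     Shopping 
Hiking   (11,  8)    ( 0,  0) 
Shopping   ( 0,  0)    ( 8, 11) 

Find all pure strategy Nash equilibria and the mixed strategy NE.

Pure NE: (Hiking, Hiking) and (Shopping, Shopping); Mixed NE: p = 0.5789, q = 0.4211

Work:
Check pure NE:
(Hiking, Hiking): (11, 8) - no unilateral deviation beneficial
(Shopping, Shopping): (8, 11) - no unilateral deviation beneficial
Mixed NE: P1 plays Hiking with p = 0.5789, P2 plays Hiking with q = 0.4211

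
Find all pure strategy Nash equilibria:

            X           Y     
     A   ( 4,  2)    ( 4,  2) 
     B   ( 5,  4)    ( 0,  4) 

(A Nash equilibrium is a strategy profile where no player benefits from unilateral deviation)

Nash equilibrium: (A, Y), (B, X)

Work:
Best responses:
  P1 vs X: payoffs [4, 5] → best response B (payoff 5)
  P1 vs Y: payoffs [4, 0] → best response A (payoff 4)
  P2 vs A: payoffs [2, 2] → best response X/Y (payoff 2)
  P2 vs B: payoffs [4, 4] → best response X/Y (payoff 4)
Mutual best responses: (A,Y), (B,X) → Nash equilibria.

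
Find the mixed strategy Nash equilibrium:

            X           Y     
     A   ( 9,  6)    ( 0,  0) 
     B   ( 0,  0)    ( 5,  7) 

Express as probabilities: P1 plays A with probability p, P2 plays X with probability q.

p = 0.5385, q = 0.3571

Work:
Find probabilities that make opponent indifferent:
P2 chooses q to make P1 indifferent between A and B
P1 chooses p to make P2 indifferent between X and Y
Mixed NE: P1 plays (A: 0.5385, B: 0.4615), P2 plays (X: 0.3571, Y: 0.6429)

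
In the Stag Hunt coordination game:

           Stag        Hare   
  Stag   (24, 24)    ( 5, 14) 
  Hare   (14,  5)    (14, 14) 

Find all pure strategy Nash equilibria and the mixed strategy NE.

Pure NE: (Stag, Stag) and (Hare, Hare); Mixed NE: p = 0.4737, q = 0.4737

Work:
Check pure NE:
(Stag, Stag): (24, 24) - no unilateral deviation beneficial
(Hare, Hare): (14, 14) - no unilateral deviation beneficial
Mixed NE: P1 plays Stag with p = 0.4737, P2 plays Stag with q = 0.4737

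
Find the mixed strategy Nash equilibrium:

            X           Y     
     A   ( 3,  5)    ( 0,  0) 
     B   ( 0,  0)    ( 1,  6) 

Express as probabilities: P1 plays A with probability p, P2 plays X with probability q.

p = 0.5455, q = 0.25

Work:
Find probabilities that make opponent indifferent:
P2 chooses q to make P1 indifferent between A and B
P1 chooses p to make P2 indifferent between X and Y
Mixed NE: P1 plays (A: 0.5455, B: 0.4545), P2 plays (X: 0.25, Y: 0.75)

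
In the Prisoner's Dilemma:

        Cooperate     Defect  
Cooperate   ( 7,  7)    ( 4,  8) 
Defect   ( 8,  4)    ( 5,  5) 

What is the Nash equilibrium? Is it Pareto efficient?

(Defect, Defect) is NE; not Pareto efficient

Work:
Defect dominates Cooperate for both players:
If P2 cooperates: Defect (8) > Cooperate (7)
If P2 defects: Defect (5) > Cooperate (4)
NE: (Defect, Defect) with payoff (5, 5)
But (Cooperate, Cooperate) = (7, 7) Pareto dominates (5, 5)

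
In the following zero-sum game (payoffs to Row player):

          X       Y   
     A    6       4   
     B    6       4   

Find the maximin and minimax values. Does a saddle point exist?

Maximin = 4, Minimax = 4, Saddle: True

Work:
Row minimums: [4, 4] → maximin = 4
Column maximums: [6, 4] → minimax = 4
Saddle point exists! Game value = 4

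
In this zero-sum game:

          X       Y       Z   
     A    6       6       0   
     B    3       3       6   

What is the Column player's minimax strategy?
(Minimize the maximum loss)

Column should play X or Y or Z (all achieve the minimum), value = 6

Work:
Column player minimizes Row's maximum payoff:
Column X: max payoff to Row = 6
Column Y: max payoff to Row = 6
Column Z: max payoff to Row = 6
Minimum is 6, achieved by columns X, Y, Z (tied).
Each of X or Y or Z is a minimax strategy.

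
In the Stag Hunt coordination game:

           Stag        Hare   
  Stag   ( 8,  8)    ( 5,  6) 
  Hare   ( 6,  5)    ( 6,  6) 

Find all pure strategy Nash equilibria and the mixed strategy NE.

Pure NE: (Stag, Stag) and (Hare, Hare); Mixed NE: p = 0.3333, q = 0.3333

Work:
Check pure NE:
(Stag, Stag): (8, 8) - no unilateral deviation beneficial
(Hare, Hare): (6, 6) - no unilateral deviation beneficial
Mixed NE: P1 plays Stag with p = 0.3333, P2 plays Stag with q = 0.3333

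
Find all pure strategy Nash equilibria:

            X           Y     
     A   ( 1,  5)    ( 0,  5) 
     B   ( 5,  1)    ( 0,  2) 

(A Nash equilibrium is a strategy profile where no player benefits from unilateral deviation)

Nash equilibrium: (A, Y), (B, Y)

Work:
Best responses:
  P1 vs X: payoffs [1, 5] → best response B (payoff 5)
  P1 vs Y: payoffs [0, 0] → best response A/B (payoff 0)
  P2 vs A: payoffs [5, 5] → best response X/Y (payoff 5)
  P2 vs B: payoffs [1, 2] → best response Y (payoff 2)
Mutual best responses: (A,Y), (B,Y) → Nash equilibria.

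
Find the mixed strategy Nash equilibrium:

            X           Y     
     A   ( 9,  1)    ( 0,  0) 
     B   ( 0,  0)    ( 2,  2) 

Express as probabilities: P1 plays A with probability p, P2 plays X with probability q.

p = 0.6667, q = 0.1818

Work:
Find probabilities that make opponent indifferent:
P2 chooses q to make P1 indifferent between A and B
P1 chooses p to make P2 indifferent between X and Y
Mixed NE: P1 plays (A: 0.6667, B: 0.3333), P2 plays (X: 0.1818, Y: 0.8182)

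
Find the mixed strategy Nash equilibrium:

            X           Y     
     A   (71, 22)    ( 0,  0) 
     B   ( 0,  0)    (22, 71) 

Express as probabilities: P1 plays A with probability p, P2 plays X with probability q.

p = 0.7634, q = 0.2366

Work:
Find probabilities that make opponent indifferent:
P2 chooses q to make P1 indifferent between A and B
P1 chooses p to make P2 indifferent between X and Y
Mixed NE: P1 plays (A: 0.7634, B: 0.2366), P2 plays (X: 0.2366, Y: 0.7634)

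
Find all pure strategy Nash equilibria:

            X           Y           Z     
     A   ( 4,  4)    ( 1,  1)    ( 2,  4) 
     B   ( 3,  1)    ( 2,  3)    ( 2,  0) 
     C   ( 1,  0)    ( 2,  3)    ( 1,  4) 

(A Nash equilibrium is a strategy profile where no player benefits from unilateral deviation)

Nash equilibrium: (A, X), (A, Z), (B, Y)

Work:
Best responses:
  P1 vs X: payoffs [4, 3, 1] → best response A (payoff 4)
  P1 vs Y: payoffs [1, 2, 2] → best response B/C (payoff 2)
  P1 vs Z: payoffs [2, 2, 1] → best response A/B (payoff 2)
  P2 vs A: payoffs [4, 1, 4] → best response X/Z (payoff 4)
  P2 vs B: payoffs [1, 3, 0] → best response Y (payoff 3)
  P2 vs C: payoffs [0, 3, 4] → best response Z (payoff 4)
Mutual best responses: (A,X), (A,Z), (B,Y) → Nash equilibria.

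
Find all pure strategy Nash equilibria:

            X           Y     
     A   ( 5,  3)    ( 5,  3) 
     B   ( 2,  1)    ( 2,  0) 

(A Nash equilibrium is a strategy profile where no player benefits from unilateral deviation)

Nash equilibrium: (A, X), (A, Y)

Work:
Best responses:
  P1 vs X: payoffs [5, 2] → best response A (payoff 5)
  P1 vs Y: payoffs [5, 2] → best response A (payoff 5)
  P2 vs A: payoffs [3, 3] → best response X/Y (payoff 3)
  P2 vs B: payoffs [1, 0] → best response X (payoff 1)
Mutual best responses: (A,X), (A,Y) → Nash equilibria.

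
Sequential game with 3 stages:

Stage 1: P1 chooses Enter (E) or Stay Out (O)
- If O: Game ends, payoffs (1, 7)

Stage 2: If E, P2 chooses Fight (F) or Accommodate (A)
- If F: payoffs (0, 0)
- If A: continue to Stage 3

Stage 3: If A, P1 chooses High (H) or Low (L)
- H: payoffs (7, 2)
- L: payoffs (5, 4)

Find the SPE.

SPE: (E, A, H); Outcome (7, 2)

Work:
Stage 3: P1 chooses H (7 vs 5)
Stage 2: P2: F->0, A->2 (anticipating H). Choose A
Stage 1: P1: O->1, E->7 (anticipating A, H). Choose E
SPE path: E -> A -> H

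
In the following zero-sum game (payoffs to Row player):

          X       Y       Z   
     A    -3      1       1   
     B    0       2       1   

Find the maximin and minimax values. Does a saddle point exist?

Maximin = 0, Minimax = 0, Saddle: True

Work:
Row minimums: [-3, 0] → maximin = 0
Column maximums: [0, 2, 1] → minimax = 0
Saddle point exists! Game value = 0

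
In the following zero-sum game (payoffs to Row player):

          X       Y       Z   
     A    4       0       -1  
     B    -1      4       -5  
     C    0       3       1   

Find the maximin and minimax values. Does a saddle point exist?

Maximin = 0, Minimax = 1, Saddle: False

Work:
Row minimums: [-1, -5, 0] → maximin = 0
Column maximums: [4, 4, 1] → minimax = 1
No saddle point (maximin ≠ minimax). Mixed strategy needed.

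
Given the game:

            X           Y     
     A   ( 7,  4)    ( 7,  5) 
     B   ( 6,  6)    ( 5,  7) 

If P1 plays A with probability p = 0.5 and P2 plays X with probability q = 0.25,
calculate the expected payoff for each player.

E[P1] = 6.125, E[P2] = 5.75

Work:
E[P1] = p·q·π₁(A,X) + p·(1-q)·π₁(A,Y) + (1-p)·q·π₁(B,X) + (1-p)·(1-q)·π₁(B,Y)
= 0.5·0.25·7 + 0.5·0.75·7 + 0.5·0.25·6 + 0.5·0.75·5
= 6.125

E[P2] = 5.75 (similar calculation)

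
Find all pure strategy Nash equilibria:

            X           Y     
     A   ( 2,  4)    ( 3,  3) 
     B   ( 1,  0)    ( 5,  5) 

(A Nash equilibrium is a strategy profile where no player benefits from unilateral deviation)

Nash equilibrium: (A, X), (B, Y)

Work:
Best responses:
  P1 vs X: payoffs [2, 1] → best response A (payoff 2)
  P1 vs Y: payoffs [3, 5] → best response B (payoff 5)
  P2 vs A: payoffs [4, 3] → best response X (payoff 4)
  P2 vs B: payoffs [0, 5] → best response Y (payoff 5)
Mutual best responses: (A,X), (B,Y) → Nash equilibria.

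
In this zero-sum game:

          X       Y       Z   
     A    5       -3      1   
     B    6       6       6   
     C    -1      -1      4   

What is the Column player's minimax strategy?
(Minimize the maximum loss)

Column should play X or Y or Z (all achieve the minimum), value = 6

Work:
Column player minimizes Row's maximum payoff:
Column X: max payoff to Row = 6
Column Y: max payoff to Row = 6
Column Z: max payoff to Row = 6
Minimum is 6, achieved by columns X, Y, Z (tied).
Each of X or Y or Z is a minimax strategy.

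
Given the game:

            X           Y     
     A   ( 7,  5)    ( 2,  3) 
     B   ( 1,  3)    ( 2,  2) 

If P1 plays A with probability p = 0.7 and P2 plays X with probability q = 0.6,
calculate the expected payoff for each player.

E[P1] = 3.92, E[P2] = 3.72

Work:
E[P1] = p·q·π₁(A,X) + p·(1-q)·π₁(A,Y) + (1-p)·q·π₁(B,X) + (1-p)·(1-q)·π₁(B,Y)
= 0.7·0.6·7 + 0.7·0.4·2 + 0.3·0.6·1 + 0.3·0.4·2
= 3.92

E[P2] = 3.72 (similar calculation)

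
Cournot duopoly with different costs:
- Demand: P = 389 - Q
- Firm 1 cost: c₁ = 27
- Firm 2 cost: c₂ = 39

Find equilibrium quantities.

q₁* = 124.67, q₂* = 112.67

Work:
Reaction: q₁ = (389 - 27 - q₂)/2
Reaction: q₂ = (389 - 39 - q₁)/2
Solve simultaneously:
q₁* = (389 - 2×27 + 39)/3 = 124.67
q₂* = (389 - 2×39 + 27)/3 = 112.67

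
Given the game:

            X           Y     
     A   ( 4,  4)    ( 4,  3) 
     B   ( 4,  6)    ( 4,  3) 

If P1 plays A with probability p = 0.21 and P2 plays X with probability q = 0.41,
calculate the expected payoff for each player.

E[P1] = 4.0, E[P2] = 4.0578

Work:
E[P1] = p·q·π₁(A,X) + p·(1-q)·π₁(A,Y) + (1-p)·q·π₁(B,X) + (1-p)·(1-q)·π₁(B,Y)
= 0.21·0.41·4 + 0.21·0.59·4 + 0.79·0.41·4 + 0.79·0.59·4
= 4.0

E[P2] = 4.0578 (similar calculation)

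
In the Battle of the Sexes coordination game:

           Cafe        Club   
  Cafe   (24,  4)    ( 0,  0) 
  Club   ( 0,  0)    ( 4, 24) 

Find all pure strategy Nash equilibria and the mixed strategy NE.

Pure NE: (Cafe, Cafe) and (Club, Club); Mixed NE: p = 0.8571, q = 0.1429

Work:
Check pure NE:
(Cafe, Cafe): (24, 4) - no unilateral deviation beneficial
(Club, Club): (4, 24) - no unilateral deviation beneficial
Mixed NE: P1 plays Cafe with p = 0.8571, P2 plays Cafe with q = 0.1429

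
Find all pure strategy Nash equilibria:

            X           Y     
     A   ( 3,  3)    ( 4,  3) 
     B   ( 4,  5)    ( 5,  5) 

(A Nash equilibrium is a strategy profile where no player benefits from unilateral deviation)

Nash equilibrium: (B, X), (B, Y)

Work:
Best responses:
  P1 vs X: payoffs [3, 4] → best response B (payoff 4)
  P1 vs Y: payoffs [4, 5] → best response B (payoff 5)
  P2 vs A: payoffs [3, 3] → best response X/Y (payoff 3)
  P2 vs B: payoffs [5, 5] → best response X/Y (payoff 5)
Mutual best responses: (B,X), (B,Y) → Nash equilibria.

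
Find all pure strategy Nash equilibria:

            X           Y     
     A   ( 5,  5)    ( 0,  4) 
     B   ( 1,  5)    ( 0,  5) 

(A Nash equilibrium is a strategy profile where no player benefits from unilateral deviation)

Nash equilibrium: (A, X), (B, Y)

Work:
Best responses:
  P1 vs X: payoffs [5, 1] → best response A (payoff 5)
  P1 vs Y: payoffs [0, 0] → best response A/B (payoff 0)
  P2 vs A: payoffs [5, 4] → best response X (payoff 5)
  P2 vs B: payoffs [5, 5] → best response X/Y (payoff 5)
Mutual best responses: (A,X), (B,Y) → Nash equilibria.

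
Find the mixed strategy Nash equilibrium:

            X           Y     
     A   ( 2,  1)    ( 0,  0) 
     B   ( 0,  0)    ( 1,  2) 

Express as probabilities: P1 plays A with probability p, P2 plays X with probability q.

p = 0.6667, q = 0.3333

Work:
Find probabilities that make opponent indifferent:
P2 chooses q to make P1 indifferent between A and B
P1 chooses p to make P2 indifferent between X and Y
Mixed NE: P1 plays (A: 0.6667, B: 0.3333), P2 plays (X: 0.3333, Y: 0.6667)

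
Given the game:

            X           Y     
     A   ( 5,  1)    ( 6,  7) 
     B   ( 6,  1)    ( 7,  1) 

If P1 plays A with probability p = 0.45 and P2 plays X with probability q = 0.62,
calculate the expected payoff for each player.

E[P1] = 5.93, E[P2] = 2.026

Work:
E[P1] = p·q·π₁(A,X) + p·(1-q)·π₁(A,Y) + (1-p)·q·π₁(B,X) + (1-p)·(1-q)·π₁(B,Y)
= 0.45·0.62·5 + 0.45·0.38·6 + 0.55·0.62·6 + 0.55·0.38·7
= 5.93

E[P2] = 2.026 (similar calculation)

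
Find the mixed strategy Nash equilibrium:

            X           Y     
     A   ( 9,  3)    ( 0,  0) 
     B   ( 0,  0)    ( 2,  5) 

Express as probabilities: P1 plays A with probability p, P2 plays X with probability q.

p = 0.625, q = 0.1818

Work:
Find probabilities that make opponent indifferent:
P2 chooses q to make P1 indifferent between A and B
P1 chooses p to make P2 indifferent between X and Y
Mixed NE: P1 plays (A: 0.625, B: 0.375), P2 plays (X: 0.1818, Y: 0.8182)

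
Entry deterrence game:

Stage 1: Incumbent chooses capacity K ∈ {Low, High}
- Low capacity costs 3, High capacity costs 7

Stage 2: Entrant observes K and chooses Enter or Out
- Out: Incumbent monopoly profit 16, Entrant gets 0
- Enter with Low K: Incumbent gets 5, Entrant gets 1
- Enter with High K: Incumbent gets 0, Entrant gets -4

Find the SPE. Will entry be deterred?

SPE: (High, Enter|Low, Out|High); Entry deterred. Incumbent net profit = 9

Work:
After Low K: Entrant enters (1 > 0)
After High K: Entrant stays out (-4 < 0)
Incumbent: Low → 5−3=2, High → 16−7=9
Incumbent chooses High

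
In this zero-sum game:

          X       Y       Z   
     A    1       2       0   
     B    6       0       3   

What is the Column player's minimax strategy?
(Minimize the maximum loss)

Column should play Y, value = 2

Work:
Column player minimizes Row's maximum payoff:
Column X: max payoff to Row = 6
Column Y: max payoff to Row = 2
Column Z: max payoff to Row = 3
Minimum is 2, achieved by column Y.
Minimax strategy: Y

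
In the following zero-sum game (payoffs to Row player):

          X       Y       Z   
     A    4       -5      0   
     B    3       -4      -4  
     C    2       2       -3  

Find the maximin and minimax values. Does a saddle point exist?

Maximin = -3, Minimax = 0, Saddle: False

Work:
Row minimums: [-5, -4, -3] → maximin = -3
Column maximums: [4, 2, 0] → minimax = 0
No saddle point (maximin ≠ minimax). Mixed strategy needed.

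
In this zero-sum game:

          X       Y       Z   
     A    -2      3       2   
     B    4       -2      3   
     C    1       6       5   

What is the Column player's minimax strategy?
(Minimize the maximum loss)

Column should play X, value = 4

Work:
Column player minimizes Row's maximum payoff:
Column X: max payoff to Row = 4
Column Y: max payoff to Row = 6
Column Z: max payoff to Row = 5
Minimum is 4, achieved by column X.
Minimax strategy: X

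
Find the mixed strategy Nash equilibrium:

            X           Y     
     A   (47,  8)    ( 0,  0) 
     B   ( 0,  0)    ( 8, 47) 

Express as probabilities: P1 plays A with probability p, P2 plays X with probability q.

p = 0.8545, q = 0.1455

Work:
Find probabilities that make opponent indifferent:
P2 chooses q to make P1 indifferent between A and B
P1 chooses p to make P2 indifferent between X and Y
Mixed NE: P1 plays (A: 0.8545, B: 0.1455), P2 plays (X: 0.1455, Y: 0.8545)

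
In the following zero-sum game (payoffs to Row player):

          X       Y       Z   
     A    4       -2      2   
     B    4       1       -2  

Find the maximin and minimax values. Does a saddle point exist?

Maximin = -2, Minimax = 1, Saddle: False

Work:
Row minimums: [-2, -2] → maximin = -2
Column maximums: [4, 1, 2] → minimax = 1
No saddle point (maximin ≠ minimax). Mixed strategy needed.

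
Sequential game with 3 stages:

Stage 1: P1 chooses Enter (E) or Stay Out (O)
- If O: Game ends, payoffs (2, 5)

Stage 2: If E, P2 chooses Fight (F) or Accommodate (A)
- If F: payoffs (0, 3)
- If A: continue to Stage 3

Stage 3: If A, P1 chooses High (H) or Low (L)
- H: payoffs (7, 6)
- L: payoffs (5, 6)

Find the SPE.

SPE: (E, A, H); Outcome (7, 6)

Work:
Stage 3: P1 chooses H (7 vs 5)
Stage 2: P2: F->3, A->6 (anticipating H). Choose A
Stage 1: P1: O->2, E->7 (anticipating A, H). Choose E
SPE path: E -> A -> H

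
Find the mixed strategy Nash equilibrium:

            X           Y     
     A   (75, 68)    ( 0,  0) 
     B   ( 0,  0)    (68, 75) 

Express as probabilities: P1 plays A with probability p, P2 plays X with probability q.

p = 0.5245, q = 0.4755

Work:
Find probabilities that make opponent indifferent:
P2 chooses q to make P1 indifferent between A and B
P1 chooses p to make P2 indifferent between X and Y
Mixed NE: P1 plays (A: 0.5245, B: 0.4755), P2 plays (X: 0.4755, Y: 0.5245)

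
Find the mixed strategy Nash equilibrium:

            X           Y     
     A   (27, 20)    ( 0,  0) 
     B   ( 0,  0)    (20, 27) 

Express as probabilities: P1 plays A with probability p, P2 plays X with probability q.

p = 0.5745, q = 0.4255

Work:
Find probabilities that make opponent indifferent:
P2 chooses q to make P1 indifferent between A and B
P1 chooses p to make P2 indifferent between X and Y
Mixed NE: P1 plays (A: 0.5745, B: 0.4255), P2 plays (X: 0.4255, Y: 0.5745)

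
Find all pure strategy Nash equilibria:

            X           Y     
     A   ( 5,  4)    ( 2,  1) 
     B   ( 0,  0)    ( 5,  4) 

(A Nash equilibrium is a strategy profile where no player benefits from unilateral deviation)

Nash equilibrium: (A, X), (B, Y)

Work:
Best responses:
  P1 vs X: payoffs [5, 0] → best response A (payoff 5)
  P1 vs Y: payoffs [2, 5] → best response B (payoff 5)
  P2 vs A: payoffs [4, 1] → best response X (payoff 4)
  P2 vs B: payoffs [0, 4] → best response Y (payoff 4)
Mutual best responses: (A,X), (B,Y) → Nash equilibria.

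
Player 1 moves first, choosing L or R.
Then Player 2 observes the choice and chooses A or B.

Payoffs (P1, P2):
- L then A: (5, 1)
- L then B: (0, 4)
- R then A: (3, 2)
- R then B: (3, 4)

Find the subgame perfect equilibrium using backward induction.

P1 plays R, P2 plays B after L and B after R; Payoff (3, 4)

Work:
Backward induction:
After L: P2 chooses B → P1 gets 0
After R: P2 chooses B → P1 gets 3
P1 chooses R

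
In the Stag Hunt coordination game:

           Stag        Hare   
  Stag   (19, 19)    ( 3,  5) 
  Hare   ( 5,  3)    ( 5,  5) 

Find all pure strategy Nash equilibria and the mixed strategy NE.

Pure NE: (Stag, Stag) and (Hare, Hare); Mixed NE: p = 0.125, q = 0.125

Work:
Check pure NE:
(Stag, Stag): (19, 19) - no unilateral deviation beneficial
(Hare, Hare): (5, 5) - no unilateral deviation beneficial
Mixed NE: P1 plays Stag with p = 0.125, P2 plays Stag with q = 0.125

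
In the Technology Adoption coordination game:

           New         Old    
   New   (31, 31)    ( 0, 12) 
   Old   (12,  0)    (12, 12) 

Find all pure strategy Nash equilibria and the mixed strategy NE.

Pure NE: (New, New) and (Old, Old); Mixed NE: p = 0.3871, q = 0.3871

Work:
Check pure NE:
(New, New): (31, 31) - no unilateral deviation beneficial
(Old, Old): (12, 12) - no unilateral deviation beneficial
Mixed NE: P1 plays New with p = 0.3871, P2 plays New with q = 0.3871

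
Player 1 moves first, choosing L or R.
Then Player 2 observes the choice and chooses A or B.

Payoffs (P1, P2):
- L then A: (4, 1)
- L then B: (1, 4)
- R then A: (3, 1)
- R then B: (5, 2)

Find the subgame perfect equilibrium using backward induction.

P1 plays R, P2 plays B after L and B after R; Payoff (5, 2)

Work:
Backward induction:
After L: P2 chooses B → P1 gets 1
After R: P2 chooses B → P1 gets 5
P1 chooses R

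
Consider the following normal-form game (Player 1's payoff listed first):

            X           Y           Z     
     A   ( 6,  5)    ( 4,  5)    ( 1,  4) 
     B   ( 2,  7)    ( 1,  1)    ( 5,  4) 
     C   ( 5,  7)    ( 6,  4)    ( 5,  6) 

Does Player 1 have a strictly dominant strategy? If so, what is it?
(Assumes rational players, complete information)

No strictly dominant strategy exists for Player 1

Work:
A strategy strictly dominates another if it gives a strictly higher payoff against every opponent action. Compare each pair of P1's strategies column-by-column:
  A vs B: [6 vs 2, 4 vs 1, 1 vs 5] → A does not strictly dominate B (column Z: 1 ≤ 5)
  A vs C: [6 vs 5, 4 vs 6, 1 vs 5] → A does not strictly dominate C (column Y: 4 ≤ 6)
  B vs A: [2 vs 6, 1 vs 4, 5 vs 1] → B does not strictly dominate A (column X: 2 ≤ 6)
  B vs C: [2 vs 5, 1 vs 6, 5 vs 5] → B does not strictly dominate C (column X: 2 ≤ 5)
  C vs A: [5 vs 6, 6 vs 4, 5 vs 1] → C does not strictly dominate A (column X: 5 ≤ 6)
  C vs B: [5 vs 2, 6 vs 1, 5 vs 5] → C does not strictly dominate B (column Z: 5 ≤ 5)
No single strategy strictly dominates all others → no strictly dominant strategy.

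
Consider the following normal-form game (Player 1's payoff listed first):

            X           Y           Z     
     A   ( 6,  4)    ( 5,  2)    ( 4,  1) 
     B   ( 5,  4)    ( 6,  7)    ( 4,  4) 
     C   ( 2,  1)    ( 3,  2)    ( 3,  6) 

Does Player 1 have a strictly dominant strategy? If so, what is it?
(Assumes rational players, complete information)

No strictly dominant strategy exists for Player 1

Work:
A strategy strictly dominates another if it gives a strictly higher payoff against every opponent action. Compare each pair of P1's strategies column-by-column:
  A vs B: [6 vs 5, 5 vs 6, 4 vs 4] → A does not strictly dominate B (column Y: 5 ≤ 6)
  A vs C: [6 vs 2, 5 vs 3, 4 vs 3] → A strictly dominates C
  B vs A: [5 vs 6, 6 vs 5, 4 vs 4] → B does not strictly dominate A (column X: 5 ≤ 6)
  B vs C: [5 vs 2, 6 vs 3, 4 vs 3] → B strictly dominates C
  C vs A: [2 vs 6, 3 vs 5, 3 vs 4] → C does not strictly dominate A (column X: 2 ≤ 6)
  C vs B: [2 vs 5, 3 vs 6, 3 vs 4] → C does not strictly dominate B (column X: 2 ≤ 5)
No single strategy strictly dominates all others → no strictly dominant strategy.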